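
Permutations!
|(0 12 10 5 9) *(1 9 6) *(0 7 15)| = 9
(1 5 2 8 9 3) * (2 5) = [0, 2, 8, 1, 4, 5, 6, 7, 9, 3] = (1 2 8 9 3)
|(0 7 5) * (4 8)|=6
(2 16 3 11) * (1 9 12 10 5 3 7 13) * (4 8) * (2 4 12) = (1 9 2 16 7 13)(3 11 4 8 12 10 5) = [0, 9, 16, 11, 8, 3, 6, 13, 12, 2, 5, 4, 10, 1, 14, 15, 7]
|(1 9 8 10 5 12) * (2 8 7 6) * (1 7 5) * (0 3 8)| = |(0 3 8 10 1 9 5 12 7 6 2)| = 11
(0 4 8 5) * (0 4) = (4 8 5) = [0, 1, 2, 3, 8, 4, 6, 7, 5]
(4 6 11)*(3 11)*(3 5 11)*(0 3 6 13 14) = [3, 1, 2, 6, 13, 11, 5, 7, 8, 9, 10, 4, 12, 14, 0] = (0 3 6 5 11 4 13 14)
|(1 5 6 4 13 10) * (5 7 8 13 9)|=20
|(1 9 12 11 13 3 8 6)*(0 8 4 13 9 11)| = |(0 8 6 1 11 9 12)(3 4 13)| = 21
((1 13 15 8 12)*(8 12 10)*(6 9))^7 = (1 12 15 13)(6 9)(8 10)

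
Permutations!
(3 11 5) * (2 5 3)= (2 5)(3 11)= [0, 1, 5, 11, 4, 2, 6, 7, 8, 9, 10, 3]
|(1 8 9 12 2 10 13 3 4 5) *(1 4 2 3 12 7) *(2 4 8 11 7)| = 9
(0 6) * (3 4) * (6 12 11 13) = (0 12 11 13 6)(3 4) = [12, 1, 2, 4, 3, 5, 0, 7, 8, 9, 10, 13, 11, 6]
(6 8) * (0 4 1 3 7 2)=(0 4 1 3 7 2)(6 8)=[4, 3, 0, 7, 1, 5, 8, 2, 6]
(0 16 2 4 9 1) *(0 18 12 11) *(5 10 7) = (0 16 2 4 9 1 18 12 11)(5 10 7) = [16, 18, 4, 3, 9, 10, 6, 5, 8, 1, 7, 0, 11, 13, 14, 15, 2, 17, 12]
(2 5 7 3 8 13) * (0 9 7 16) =(0 9 7 3 8 13 2 5 16) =[9, 1, 5, 8, 4, 16, 6, 3, 13, 7, 10, 11, 12, 2, 14, 15, 0]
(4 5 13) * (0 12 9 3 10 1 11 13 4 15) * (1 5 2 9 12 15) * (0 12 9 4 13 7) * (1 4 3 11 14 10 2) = (0 15 12 9 11 7)(1 14 10 5 13 4)(2 3) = [15, 14, 3, 2, 1, 13, 6, 0, 8, 11, 5, 7, 9, 4, 10, 12]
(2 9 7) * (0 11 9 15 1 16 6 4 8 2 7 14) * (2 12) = (0 11 9 14)(1 16 6 4 8 12 2 15) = [11, 16, 15, 3, 8, 5, 4, 7, 12, 14, 10, 9, 2, 13, 0, 1, 6]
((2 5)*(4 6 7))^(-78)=(7)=((2 5)(4 6 7))^(-78)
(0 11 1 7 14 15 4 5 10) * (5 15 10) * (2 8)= (0 11 1 7 14 10)(2 8)(4 15)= [11, 7, 8, 3, 15, 5, 6, 14, 2, 9, 0, 1, 12, 13, 10, 4]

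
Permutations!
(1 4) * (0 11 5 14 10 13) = (0 11 5 14 10 13)(1 4) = [11, 4, 2, 3, 1, 14, 6, 7, 8, 9, 13, 5, 12, 0, 10]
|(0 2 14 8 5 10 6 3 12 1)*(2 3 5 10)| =12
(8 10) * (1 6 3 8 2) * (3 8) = (1 6 8 10 2) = [0, 6, 1, 3, 4, 5, 8, 7, 10, 9, 2]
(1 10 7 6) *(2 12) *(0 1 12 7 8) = (0 1 10 8)(2 7 6 12) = [1, 10, 7, 3, 4, 5, 12, 6, 0, 9, 8, 11, 2]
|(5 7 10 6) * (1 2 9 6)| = 7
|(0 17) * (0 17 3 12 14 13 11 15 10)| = 8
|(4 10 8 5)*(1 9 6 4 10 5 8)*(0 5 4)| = 6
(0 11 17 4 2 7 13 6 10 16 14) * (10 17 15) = [11, 1, 7, 3, 2, 5, 17, 13, 8, 9, 16, 15, 12, 6, 0, 10, 14, 4] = (0 11 15 10 16 14)(2 7 13 6 17 4)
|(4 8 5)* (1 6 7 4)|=|(1 6 7 4 8 5)|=6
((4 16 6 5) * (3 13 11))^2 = (3 11 13)(4 6)(5 16)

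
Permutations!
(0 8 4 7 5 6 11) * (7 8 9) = (0 9 7 5 6 11)(4 8) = [9, 1, 2, 3, 8, 6, 11, 5, 4, 7, 10, 0]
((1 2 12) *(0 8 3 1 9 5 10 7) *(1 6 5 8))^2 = (0 2 9 3 5 7 1 12 8 6 10)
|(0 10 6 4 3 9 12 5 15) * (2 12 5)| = 8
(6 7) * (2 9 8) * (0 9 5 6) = [9, 1, 5, 3, 4, 6, 7, 0, 2, 8] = (0 9 8 2 5 6 7)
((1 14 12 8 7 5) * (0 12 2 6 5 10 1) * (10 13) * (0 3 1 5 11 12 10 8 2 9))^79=(0 5 1 9 10 3 14)(2 12 11 6)(7 13 8)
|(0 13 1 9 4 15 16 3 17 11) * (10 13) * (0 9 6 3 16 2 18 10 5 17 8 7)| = |(0 5 17 11 9 4 15 2 18 10 13 1 6 3 8 7)| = 16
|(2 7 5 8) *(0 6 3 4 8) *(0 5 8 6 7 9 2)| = |(0 7 8)(2 9)(3 4 6)| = 6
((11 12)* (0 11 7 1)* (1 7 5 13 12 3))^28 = ((0 11 3 1)(5 13 12))^28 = (5 13 12)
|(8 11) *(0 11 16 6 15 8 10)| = |(0 11 10)(6 15 8 16)| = 12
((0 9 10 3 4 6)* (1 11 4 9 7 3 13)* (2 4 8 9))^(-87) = (0 2)(1 9)(3 6)(4 7)(8 13)(10 11)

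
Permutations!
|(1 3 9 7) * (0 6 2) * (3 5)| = 15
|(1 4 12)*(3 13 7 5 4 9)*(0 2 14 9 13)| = |(0 2 14 9 3)(1 13 7 5 4 12)| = 30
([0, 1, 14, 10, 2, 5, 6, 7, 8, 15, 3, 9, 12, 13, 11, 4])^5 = [0, 1, 4, 10, 15, 5, 6, 7, 8, 11, 3, 14, 12, 13, 2, 9]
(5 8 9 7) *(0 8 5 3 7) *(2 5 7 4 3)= (0 8 9)(2 5 7)(3 4)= [8, 1, 5, 4, 3, 7, 6, 2, 9, 0]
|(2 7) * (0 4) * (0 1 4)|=2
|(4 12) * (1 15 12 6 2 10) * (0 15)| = 8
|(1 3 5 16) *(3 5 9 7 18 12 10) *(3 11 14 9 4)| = 42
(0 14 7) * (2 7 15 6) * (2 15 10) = [14, 1, 7, 3, 4, 5, 15, 0, 8, 9, 2, 11, 12, 13, 10, 6] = (0 14 10 2 7)(6 15)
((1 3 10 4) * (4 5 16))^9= ((1 3 10 5 16 4))^9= (1 5)(3 16)(4 10)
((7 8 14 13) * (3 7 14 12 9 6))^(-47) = ((3 7 8 12 9 6)(13 14))^(-47) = (3 7 8 12 9 6)(13 14)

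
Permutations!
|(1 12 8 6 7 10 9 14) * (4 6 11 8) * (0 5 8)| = 8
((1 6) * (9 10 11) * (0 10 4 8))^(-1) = (0 8 4 9 11 10)(1 6)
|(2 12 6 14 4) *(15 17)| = 10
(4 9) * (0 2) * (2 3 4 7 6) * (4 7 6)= (0 3 7 4 9 6 2)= [3, 1, 0, 7, 9, 5, 2, 4, 8, 6]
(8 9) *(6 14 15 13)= (6 14 15 13)(8 9)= [0, 1, 2, 3, 4, 5, 14, 7, 9, 8, 10, 11, 12, 6, 15, 13]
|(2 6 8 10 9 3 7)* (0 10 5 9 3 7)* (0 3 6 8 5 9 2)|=8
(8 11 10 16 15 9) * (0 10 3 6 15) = (0 10 16)(3 6 15 9 8 11) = [10, 1, 2, 6, 4, 5, 15, 7, 11, 8, 16, 3, 12, 13, 14, 9, 0]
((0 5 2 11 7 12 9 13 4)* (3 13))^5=(0 12)(2 3)(4 7)(5 9)(11 13)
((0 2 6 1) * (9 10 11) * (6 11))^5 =(0 6 9 2 1 10 11)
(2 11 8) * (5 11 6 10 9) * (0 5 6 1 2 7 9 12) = (0 5 11 8 7 9 6 10 12)(1 2) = [5, 2, 1, 3, 4, 11, 10, 9, 7, 6, 12, 8, 0]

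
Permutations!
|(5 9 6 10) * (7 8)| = |(5 9 6 10)(7 8)| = 4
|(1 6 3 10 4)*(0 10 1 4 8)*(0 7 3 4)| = 8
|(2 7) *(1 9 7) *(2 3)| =|(1 9 7 3 2)| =5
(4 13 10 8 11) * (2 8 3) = (2 8 11 4 13 10 3) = [0, 1, 8, 2, 13, 5, 6, 7, 11, 9, 3, 4, 12, 10]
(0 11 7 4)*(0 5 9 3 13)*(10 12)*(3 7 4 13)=(0 11 4 5 9 7 13)(10 12)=[11, 1, 2, 3, 5, 9, 6, 13, 8, 7, 12, 4, 10, 0]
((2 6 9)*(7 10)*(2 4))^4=(10)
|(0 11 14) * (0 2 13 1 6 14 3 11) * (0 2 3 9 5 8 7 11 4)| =40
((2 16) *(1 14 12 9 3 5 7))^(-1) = (1 7 5 3 9 12 14)(2 16)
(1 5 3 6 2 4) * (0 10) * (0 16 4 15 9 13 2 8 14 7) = (0 10 16 4 1 5 3 6 8 14 7)(2 15 9 13) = [10, 5, 15, 6, 1, 3, 8, 0, 14, 13, 16, 11, 12, 2, 7, 9, 4]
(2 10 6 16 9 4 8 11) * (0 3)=(0 3)(2 10 6 16 9 4 8 11)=[3, 1, 10, 0, 8, 5, 16, 7, 11, 4, 6, 2, 12, 13, 14, 15, 9]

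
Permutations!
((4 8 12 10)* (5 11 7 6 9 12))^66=((4 8 5 11 7 6 9 12 10))^66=(4 11 9)(5 6 10)(7 12 8)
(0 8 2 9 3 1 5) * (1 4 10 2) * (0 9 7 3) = [8, 5, 7, 4, 10, 9, 6, 3, 1, 0, 2] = (0 8 1 5 9)(2 7 3 4 10)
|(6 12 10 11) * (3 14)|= 4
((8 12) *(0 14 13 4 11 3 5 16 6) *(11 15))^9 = (0 6 16 5 3 11 15 4 13 14)(8 12)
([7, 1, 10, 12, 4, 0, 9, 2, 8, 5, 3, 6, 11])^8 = (0 9 11 3 2)(5 6 12 10 7)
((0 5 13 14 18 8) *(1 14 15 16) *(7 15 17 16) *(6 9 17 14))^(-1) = (0 8 18 14 13 5)(1 16 17 9 6)(7 15)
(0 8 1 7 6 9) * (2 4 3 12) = (0 8 1 7 6 9)(2 4 3 12) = [8, 7, 4, 12, 3, 5, 9, 6, 1, 0, 10, 11, 2]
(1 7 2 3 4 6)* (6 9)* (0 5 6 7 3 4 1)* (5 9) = [9, 3, 4, 1, 5, 6, 0, 2, 8, 7] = (0 9 7 2 4 5 6)(1 3)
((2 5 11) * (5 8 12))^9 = (2 11 5 12 8)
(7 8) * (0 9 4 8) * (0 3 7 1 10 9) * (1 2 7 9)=[0, 10, 7, 9, 8, 5, 6, 3, 2, 4, 1]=(1 10)(2 7 3 9 4 8)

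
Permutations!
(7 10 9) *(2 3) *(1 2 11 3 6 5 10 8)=(1 2 6 5 10 9 7 8)(3 11)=[0, 2, 6, 11, 4, 10, 5, 8, 1, 7, 9, 3]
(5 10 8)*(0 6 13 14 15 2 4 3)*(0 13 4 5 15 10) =(0 6 4 3 13 14 10 8 15 2 5) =[6, 1, 5, 13, 3, 0, 4, 7, 15, 9, 8, 11, 12, 14, 10, 2]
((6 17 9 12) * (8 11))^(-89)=((6 17 9 12)(8 11))^(-89)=(6 12 9 17)(8 11)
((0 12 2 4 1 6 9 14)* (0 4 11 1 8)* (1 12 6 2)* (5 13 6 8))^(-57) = (0 8)(1 12 11 2)(4 6)(5 9)(13 14)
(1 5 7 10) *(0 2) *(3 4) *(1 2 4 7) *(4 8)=(0 8 4 3 7 10 2)(1 5)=[8, 5, 0, 7, 3, 1, 6, 10, 4, 9, 2]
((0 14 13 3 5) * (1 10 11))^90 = (14)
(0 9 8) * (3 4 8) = (0 9 3 4 8) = [9, 1, 2, 4, 8, 5, 6, 7, 0, 3]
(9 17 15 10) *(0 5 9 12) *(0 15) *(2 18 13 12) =(0 5 9 17)(2 18 13 12 15 10) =[5, 1, 18, 3, 4, 9, 6, 7, 8, 17, 2, 11, 15, 12, 14, 10, 16, 0, 13]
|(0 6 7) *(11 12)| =6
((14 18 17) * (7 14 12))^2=(7 18 12 14 17)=((7 14 18 17 12))^2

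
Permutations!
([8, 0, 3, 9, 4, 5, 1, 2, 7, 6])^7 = [1, 6, 7, 2, 4, 5, 9, 8, 0, 3]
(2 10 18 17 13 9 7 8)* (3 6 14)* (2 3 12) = (2 10 18 17 13 9 7 8 3 6 14 12) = [0, 1, 10, 6, 4, 5, 14, 8, 3, 7, 18, 11, 2, 9, 12, 15, 16, 13, 17]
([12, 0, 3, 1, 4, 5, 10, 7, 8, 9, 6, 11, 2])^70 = [0, 1, 2, 3, 4, 5, 6, 7, 8, 9, 10, 11, 12]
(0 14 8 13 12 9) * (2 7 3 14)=(0 2 7 3 14 8 13 12 9)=[2, 1, 7, 14, 4, 5, 6, 3, 13, 0, 10, 11, 9, 12, 8]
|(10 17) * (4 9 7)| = |(4 9 7)(10 17)| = 6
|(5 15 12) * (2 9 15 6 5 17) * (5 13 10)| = 20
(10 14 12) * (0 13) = [13, 1, 2, 3, 4, 5, 6, 7, 8, 9, 14, 11, 10, 0, 12] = (0 13)(10 14 12)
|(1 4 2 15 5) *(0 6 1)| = |(0 6 1 4 2 15 5)| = 7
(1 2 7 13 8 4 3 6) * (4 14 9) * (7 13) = (1 2 13 8 14 9 4 3 6) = [0, 2, 13, 6, 3, 5, 1, 7, 14, 4, 10, 11, 12, 8, 9]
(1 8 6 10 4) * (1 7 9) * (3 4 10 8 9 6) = [0, 9, 2, 4, 7, 5, 8, 6, 3, 1, 10] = (10)(1 9)(3 4 7 6 8)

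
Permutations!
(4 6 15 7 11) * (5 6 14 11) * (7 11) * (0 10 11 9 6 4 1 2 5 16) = (0 10 11 1 2 5 4 14 7 16)(6 15 9) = [10, 2, 5, 3, 14, 4, 15, 16, 8, 6, 11, 1, 12, 13, 7, 9, 0]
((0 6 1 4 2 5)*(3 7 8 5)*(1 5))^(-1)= ((0 6 5)(1 4 2 3 7 8))^(-1)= (0 5 6)(1 8 7 3 2 4)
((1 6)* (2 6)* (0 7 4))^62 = ((0 7 4)(1 2 6))^62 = (0 4 7)(1 6 2)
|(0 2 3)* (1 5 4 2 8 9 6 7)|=|(0 8 9 6 7 1 5 4 2 3)|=10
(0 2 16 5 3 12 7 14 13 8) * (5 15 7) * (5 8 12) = (0 2 16 15 7 14 13 12 8)(3 5) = [2, 1, 16, 5, 4, 3, 6, 14, 0, 9, 10, 11, 8, 12, 13, 7, 15]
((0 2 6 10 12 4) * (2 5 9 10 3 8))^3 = (0 10)(2 8 3 6)(4 9)(5 12)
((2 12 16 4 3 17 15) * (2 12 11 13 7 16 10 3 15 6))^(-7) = (2 4 17 7 10 11 15 6 16 3 13 12)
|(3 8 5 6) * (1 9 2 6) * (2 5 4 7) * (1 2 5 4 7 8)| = |(1 9 4 8 7 5 2 6 3)| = 9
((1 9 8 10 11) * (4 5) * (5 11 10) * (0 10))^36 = (11)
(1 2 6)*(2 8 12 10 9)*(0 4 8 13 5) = (0 4 8 12 10 9 2 6 1 13 5) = [4, 13, 6, 3, 8, 0, 1, 7, 12, 2, 9, 11, 10, 5]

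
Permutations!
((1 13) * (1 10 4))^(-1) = (1 4 10 13)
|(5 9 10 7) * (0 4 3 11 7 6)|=9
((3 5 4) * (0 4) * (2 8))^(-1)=((0 4 3 5)(2 8))^(-1)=(0 5 3 4)(2 8)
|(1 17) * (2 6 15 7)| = 4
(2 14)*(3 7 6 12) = (2 14)(3 7 6 12) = [0, 1, 14, 7, 4, 5, 12, 6, 8, 9, 10, 11, 3, 13, 2]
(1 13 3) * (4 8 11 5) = (1 13 3)(4 8 11 5) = [0, 13, 2, 1, 8, 4, 6, 7, 11, 9, 10, 5, 12, 3]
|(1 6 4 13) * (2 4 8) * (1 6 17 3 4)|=|(1 17 3 4 13 6 8 2)|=8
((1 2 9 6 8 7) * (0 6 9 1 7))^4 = ((9)(0 6 8)(1 2))^4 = (9)(0 6 8)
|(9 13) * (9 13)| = |(13)| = 1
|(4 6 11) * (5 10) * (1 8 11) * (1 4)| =6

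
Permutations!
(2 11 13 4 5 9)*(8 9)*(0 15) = (0 15)(2 11 13 4 5 8 9) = [15, 1, 11, 3, 5, 8, 6, 7, 9, 2, 10, 13, 12, 4, 14, 0]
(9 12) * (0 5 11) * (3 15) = (0 5 11)(3 15)(9 12) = [5, 1, 2, 15, 4, 11, 6, 7, 8, 12, 10, 0, 9, 13, 14, 3]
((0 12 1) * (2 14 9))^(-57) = (14) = ((0 12 1)(2 14 9))^(-57)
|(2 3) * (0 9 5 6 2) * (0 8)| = |(0 9 5 6 2 3 8)| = 7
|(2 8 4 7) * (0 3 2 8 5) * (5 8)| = |(0 3 2 8 4 7 5)| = 7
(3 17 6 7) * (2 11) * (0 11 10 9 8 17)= (0 11 2 10 9 8 17 6 7 3)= [11, 1, 10, 0, 4, 5, 7, 3, 17, 8, 9, 2, 12, 13, 14, 15, 16, 6]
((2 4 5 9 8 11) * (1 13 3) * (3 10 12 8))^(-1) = ((1 13 10 12 8 11 2 4 5 9 3))^(-1) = (1 3 9 5 4 2 11 8 12 10 13)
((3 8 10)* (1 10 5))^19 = ((1 10 3 8 5))^19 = (1 5 8 3 10)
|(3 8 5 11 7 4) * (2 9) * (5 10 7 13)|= 30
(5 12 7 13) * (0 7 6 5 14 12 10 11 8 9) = (0 7 13 14 12 6 5 10 11 8 9) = [7, 1, 2, 3, 4, 10, 5, 13, 9, 0, 11, 8, 6, 14, 12]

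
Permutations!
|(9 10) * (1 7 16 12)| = 4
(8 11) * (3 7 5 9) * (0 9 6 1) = [9, 0, 2, 7, 4, 6, 1, 5, 11, 3, 10, 8] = (0 9 3 7 5 6 1)(8 11)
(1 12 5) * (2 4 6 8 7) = (1 12 5)(2 4 6 8 7) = [0, 12, 4, 3, 6, 1, 8, 2, 7, 9, 10, 11, 5]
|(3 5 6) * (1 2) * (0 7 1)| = |(0 7 1 2)(3 5 6)| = 12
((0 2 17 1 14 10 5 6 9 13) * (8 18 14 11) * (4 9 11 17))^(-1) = ((0 2 4 9 13)(1 17)(5 6 11 8 18 14 10))^(-1) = (0 13 9 4 2)(1 17)(5 10 14 18 8 11 6)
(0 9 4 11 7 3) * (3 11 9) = [3, 1, 2, 0, 9, 5, 6, 11, 8, 4, 10, 7] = (0 3)(4 9)(7 11)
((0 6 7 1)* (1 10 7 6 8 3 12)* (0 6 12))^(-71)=((0 8 3)(1 6 12)(7 10))^(-71)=(0 8 3)(1 6 12)(7 10)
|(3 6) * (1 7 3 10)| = |(1 7 3 6 10)| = 5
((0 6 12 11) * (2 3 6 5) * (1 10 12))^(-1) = (0 11 12 10 1 6 3 2 5)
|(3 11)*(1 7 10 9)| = |(1 7 10 9)(3 11)| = 4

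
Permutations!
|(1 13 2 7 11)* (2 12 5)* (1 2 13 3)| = |(1 3)(2 7 11)(5 13 12)| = 6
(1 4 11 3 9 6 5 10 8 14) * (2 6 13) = [0, 4, 6, 9, 11, 10, 5, 7, 14, 13, 8, 3, 12, 2, 1] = (1 4 11 3 9 13 2 6 5 10 8 14)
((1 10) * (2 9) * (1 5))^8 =(1 5 10)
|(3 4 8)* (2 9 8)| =5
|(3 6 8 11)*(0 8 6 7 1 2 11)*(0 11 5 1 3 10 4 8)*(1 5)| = 4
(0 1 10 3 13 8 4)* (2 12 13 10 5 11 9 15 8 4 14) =(0 1 5 11 9 15 8 14 2 12 13 4)(3 10) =[1, 5, 12, 10, 0, 11, 6, 7, 14, 15, 3, 9, 13, 4, 2, 8]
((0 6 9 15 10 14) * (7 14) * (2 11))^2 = (0 9 10 14 6 15 7)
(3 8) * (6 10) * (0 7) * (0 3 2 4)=(0 7 3 8 2 4)(6 10)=[7, 1, 4, 8, 0, 5, 10, 3, 2, 9, 6]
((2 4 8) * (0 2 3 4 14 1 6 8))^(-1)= (0 4 3 8 6 1 14 2)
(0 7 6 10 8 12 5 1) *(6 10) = (0 7 10 8 12 5 1) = [7, 0, 2, 3, 4, 1, 6, 10, 12, 9, 8, 11, 5]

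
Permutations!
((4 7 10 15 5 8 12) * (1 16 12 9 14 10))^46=((1 16 12 4 7)(5 8 9 14 10 15))^46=(1 16 12 4 7)(5 10 9)(8 15 14)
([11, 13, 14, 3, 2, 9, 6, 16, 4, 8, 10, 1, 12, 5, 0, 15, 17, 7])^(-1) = [14, 11, 4, 3, 8, 13, 6, 17, 9, 5, 10, 0, 12, 1, 2, 15, 7, 16]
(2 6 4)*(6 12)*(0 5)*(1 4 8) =(0 5)(1 4 2 12 6 8) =[5, 4, 12, 3, 2, 0, 8, 7, 1, 9, 10, 11, 6]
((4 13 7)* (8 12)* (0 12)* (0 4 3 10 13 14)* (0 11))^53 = (0 11 14 4 8 12)(3 10 13 7)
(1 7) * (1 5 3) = (1 7 5 3) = [0, 7, 2, 1, 4, 3, 6, 5]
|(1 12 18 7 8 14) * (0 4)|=|(0 4)(1 12 18 7 8 14)|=6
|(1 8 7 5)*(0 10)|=4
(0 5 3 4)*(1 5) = (0 1 5 3 4) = [1, 5, 2, 4, 0, 3]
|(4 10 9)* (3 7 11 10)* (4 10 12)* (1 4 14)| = |(1 4 3 7 11 12 14)(9 10)| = 14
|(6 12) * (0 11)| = |(0 11)(6 12)| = 2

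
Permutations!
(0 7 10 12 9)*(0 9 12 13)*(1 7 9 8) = (0 9 8 1 7 10 13) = [9, 7, 2, 3, 4, 5, 6, 10, 1, 8, 13, 11, 12, 0]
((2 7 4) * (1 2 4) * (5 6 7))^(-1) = (1 7 6 5 2)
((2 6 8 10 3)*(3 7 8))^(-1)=(2 3 6)(7 10 8)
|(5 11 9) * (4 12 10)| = 3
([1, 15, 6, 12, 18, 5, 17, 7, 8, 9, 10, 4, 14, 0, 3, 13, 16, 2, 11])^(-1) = [13, 0, 17, 14, 11, 5, 2, 7, 8, 9, 10, 18, 3, 15, 12, 1, 16, 6, 4]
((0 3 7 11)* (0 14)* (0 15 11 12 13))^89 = (0 13 12 7 3)(11 15 14)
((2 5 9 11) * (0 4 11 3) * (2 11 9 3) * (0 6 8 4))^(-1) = (11)(2 9 4 8 6 3 5)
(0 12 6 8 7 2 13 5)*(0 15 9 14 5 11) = (0 12 6 8 7 2 13 11)(5 15 9 14) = [12, 1, 13, 3, 4, 15, 8, 2, 7, 14, 10, 0, 6, 11, 5, 9]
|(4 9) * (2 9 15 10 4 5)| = 3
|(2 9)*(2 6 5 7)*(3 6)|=|(2 9 3 6 5 7)|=6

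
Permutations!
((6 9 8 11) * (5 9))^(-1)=(5 6 11 8 9)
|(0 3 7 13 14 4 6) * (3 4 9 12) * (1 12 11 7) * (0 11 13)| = |(0 4 6 11 7)(1 12 3)(9 13 14)| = 15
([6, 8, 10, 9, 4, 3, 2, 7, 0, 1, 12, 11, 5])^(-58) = (0 2 12 3 1)(5 9 8 6 10)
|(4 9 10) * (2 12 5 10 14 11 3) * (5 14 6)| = |(2 12 14 11 3)(4 9 6 5 10)| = 5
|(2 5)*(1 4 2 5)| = 3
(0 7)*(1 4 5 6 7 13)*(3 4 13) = (0 3 4 5 6 7)(1 13) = [3, 13, 2, 4, 5, 6, 7, 0, 8, 9, 10, 11, 12, 1]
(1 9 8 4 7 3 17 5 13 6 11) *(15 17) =(1 9 8 4 7 3 15 17 5 13 6 11) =[0, 9, 2, 15, 7, 13, 11, 3, 4, 8, 10, 1, 12, 6, 14, 17, 16, 5]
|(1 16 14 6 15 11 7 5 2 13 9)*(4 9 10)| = 13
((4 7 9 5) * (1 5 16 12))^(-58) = ((1 5 4 7 9 16 12))^(-58) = (1 16 7 5 12 9 4)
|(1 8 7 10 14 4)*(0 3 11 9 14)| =|(0 3 11 9 14 4 1 8 7 10)| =10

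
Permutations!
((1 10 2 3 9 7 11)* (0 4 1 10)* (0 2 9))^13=(0 2 4 3 1)(7 11 10 9)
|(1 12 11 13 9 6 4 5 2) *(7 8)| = |(1 12 11 13 9 6 4 5 2)(7 8)| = 18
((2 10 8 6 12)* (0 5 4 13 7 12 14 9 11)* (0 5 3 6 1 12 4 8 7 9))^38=((0 3 6 14)(1 12 2 10 7 4 13 9 11 5 8))^38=(0 6)(1 4 8 7 5 10 11 2 9 12 13)(3 14)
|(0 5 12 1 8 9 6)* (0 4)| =|(0 5 12 1 8 9 6 4)| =8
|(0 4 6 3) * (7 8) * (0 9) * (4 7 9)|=|(0 7 8 9)(3 4 6)|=12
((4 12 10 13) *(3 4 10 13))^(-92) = (3 13 4 10 12)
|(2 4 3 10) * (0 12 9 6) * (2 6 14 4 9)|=9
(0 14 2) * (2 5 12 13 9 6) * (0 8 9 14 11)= (0 11)(2 8 9 6)(5 12 13 14)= [11, 1, 8, 3, 4, 12, 2, 7, 9, 6, 10, 0, 13, 14, 5]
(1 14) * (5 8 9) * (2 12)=(1 14)(2 12)(5 8 9)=[0, 14, 12, 3, 4, 8, 6, 7, 9, 5, 10, 11, 2, 13, 1]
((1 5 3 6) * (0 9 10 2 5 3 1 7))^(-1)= (0 7 6 3 1 5 2 10 9)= ((0 9 10 2 5 1 3 6 7))^(-1)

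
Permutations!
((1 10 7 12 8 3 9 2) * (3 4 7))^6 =(1 10 3 9 2)(4 12)(7 8)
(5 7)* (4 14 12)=(4 14 12)(5 7)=[0, 1, 2, 3, 14, 7, 6, 5, 8, 9, 10, 11, 4, 13, 12]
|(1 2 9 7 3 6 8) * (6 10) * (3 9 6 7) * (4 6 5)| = |(1 2 5 4 6 8)(3 10 7 9)| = 12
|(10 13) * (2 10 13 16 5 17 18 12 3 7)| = 9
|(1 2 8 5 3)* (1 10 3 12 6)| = 6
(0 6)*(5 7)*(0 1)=(0 6 1)(5 7)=[6, 0, 2, 3, 4, 7, 1, 5]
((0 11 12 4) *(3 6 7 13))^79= (0 4 12 11)(3 13 7 6)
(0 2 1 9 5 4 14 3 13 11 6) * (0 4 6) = (0 2 1 9 5 6 4 14 3 13 11) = [2, 9, 1, 13, 14, 6, 4, 7, 8, 5, 10, 0, 12, 11, 3]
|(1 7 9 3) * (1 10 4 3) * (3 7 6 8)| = |(1 6 8 3 10 4 7 9)| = 8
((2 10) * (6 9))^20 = (10)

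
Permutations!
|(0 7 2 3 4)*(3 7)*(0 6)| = 4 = |(0 3 4 6)(2 7)|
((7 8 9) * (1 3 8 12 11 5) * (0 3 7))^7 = (0 9 8 3)(1 12 5 7 11)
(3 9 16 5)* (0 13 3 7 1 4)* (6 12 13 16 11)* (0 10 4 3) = (0 16 5 7 1 3 9 11 6 12 13)(4 10) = [16, 3, 2, 9, 10, 7, 12, 1, 8, 11, 4, 6, 13, 0, 14, 15, 5]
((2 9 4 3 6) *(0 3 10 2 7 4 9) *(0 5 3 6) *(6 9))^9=(10)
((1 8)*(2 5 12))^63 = (12)(1 8)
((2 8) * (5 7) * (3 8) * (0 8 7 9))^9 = ((0 8 2 3 7 5 9))^9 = (0 2 7 9 8 3 5)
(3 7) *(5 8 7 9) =[0, 1, 2, 9, 4, 8, 6, 3, 7, 5] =(3 9 5 8 7)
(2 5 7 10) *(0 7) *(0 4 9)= (0 7 10 2 5 4 9)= [7, 1, 5, 3, 9, 4, 6, 10, 8, 0, 2]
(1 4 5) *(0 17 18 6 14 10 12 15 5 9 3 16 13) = (0 17 18 6 14 10 12 15 5 1 4 9 3 16 13) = [17, 4, 2, 16, 9, 1, 14, 7, 8, 3, 12, 11, 15, 0, 10, 5, 13, 18, 6]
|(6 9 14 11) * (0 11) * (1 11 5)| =7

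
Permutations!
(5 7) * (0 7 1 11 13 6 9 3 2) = (0 7 5 1 11 13 6 9 3 2) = [7, 11, 0, 2, 4, 1, 9, 5, 8, 3, 10, 13, 12, 6]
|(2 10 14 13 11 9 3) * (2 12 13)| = |(2 10 14)(3 12 13 11 9)| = 15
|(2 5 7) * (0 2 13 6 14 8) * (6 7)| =|(0 2 5 6 14 8)(7 13)| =6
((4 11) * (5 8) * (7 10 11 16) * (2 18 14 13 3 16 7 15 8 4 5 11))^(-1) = ((2 18 14 13 3 16 15 8 11 5 4 7 10))^(-1) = (2 10 7 4 5 11 8 15 16 3 13 14 18)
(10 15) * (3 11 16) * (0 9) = (0 9)(3 11 16)(10 15) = [9, 1, 2, 11, 4, 5, 6, 7, 8, 0, 15, 16, 12, 13, 14, 10, 3]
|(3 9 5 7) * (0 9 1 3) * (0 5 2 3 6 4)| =14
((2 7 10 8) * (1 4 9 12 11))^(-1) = ((1 4 9 12 11)(2 7 10 8))^(-1) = (1 11 12 9 4)(2 8 10 7)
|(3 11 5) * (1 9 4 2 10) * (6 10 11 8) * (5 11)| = |(11)(1 9 4 2 5 3 8 6 10)| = 9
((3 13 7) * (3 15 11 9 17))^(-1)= ((3 13 7 15 11 9 17))^(-1)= (3 17 9 11 15 7 13)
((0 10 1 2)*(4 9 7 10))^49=(10)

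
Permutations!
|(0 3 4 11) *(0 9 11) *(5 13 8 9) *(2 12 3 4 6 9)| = 18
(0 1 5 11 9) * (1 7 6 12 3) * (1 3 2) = (0 7 6 12 2 1 5 11 9) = [7, 5, 1, 3, 4, 11, 12, 6, 8, 0, 10, 9, 2]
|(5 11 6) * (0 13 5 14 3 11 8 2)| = |(0 13 5 8 2)(3 11 6 14)| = 20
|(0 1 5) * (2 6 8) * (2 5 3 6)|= 6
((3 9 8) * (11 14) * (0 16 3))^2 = ((0 16 3 9 8)(11 14))^2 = (0 3 8 16 9)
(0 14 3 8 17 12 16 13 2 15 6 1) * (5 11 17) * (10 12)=[14, 0, 15, 8, 4, 11, 1, 7, 5, 9, 12, 17, 16, 2, 3, 6, 13, 10]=(0 14 3 8 5 11 17 10 12 16 13 2 15 6 1)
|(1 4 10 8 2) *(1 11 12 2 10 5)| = 6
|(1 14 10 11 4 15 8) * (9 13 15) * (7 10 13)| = 5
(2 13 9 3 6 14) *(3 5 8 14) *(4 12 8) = (2 13 9 5 4 12 8 14)(3 6) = [0, 1, 13, 6, 12, 4, 3, 7, 14, 5, 10, 11, 8, 9, 2]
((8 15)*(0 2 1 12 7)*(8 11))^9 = (15)(0 7 12 1 2)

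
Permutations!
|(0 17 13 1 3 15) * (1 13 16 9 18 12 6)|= |(0 17 16 9 18 12 6 1 3 15)|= 10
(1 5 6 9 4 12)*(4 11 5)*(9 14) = (1 4 12)(5 6 14 9 11) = [0, 4, 2, 3, 12, 6, 14, 7, 8, 11, 10, 5, 1, 13, 9]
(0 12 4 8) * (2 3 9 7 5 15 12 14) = (0 14 2 3 9 7 5 15 12 4 8) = [14, 1, 3, 9, 8, 15, 6, 5, 0, 7, 10, 11, 4, 13, 2, 12]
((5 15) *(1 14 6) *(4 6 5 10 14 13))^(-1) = ((1 13 4 6)(5 15 10 14))^(-1) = (1 6 4 13)(5 14 10 15)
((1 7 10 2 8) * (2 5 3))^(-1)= (1 8 2 3 5 10 7)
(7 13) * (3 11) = (3 11)(7 13) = [0, 1, 2, 11, 4, 5, 6, 13, 8, 9, 10, 3, 12, 7]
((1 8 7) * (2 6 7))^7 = (1 2 7 8 6)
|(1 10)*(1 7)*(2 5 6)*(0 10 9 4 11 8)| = |(0 10 7 1 9 4 11 8)(2 5 6)| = 24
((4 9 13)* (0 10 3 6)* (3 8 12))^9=(13)(0 12)(3 10)(6 8)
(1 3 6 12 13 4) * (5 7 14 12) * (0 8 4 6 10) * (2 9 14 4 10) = [8, 3, 9, 2, 1, 7, 5, 4, 10, 14, 0, 11, 13, 6, 12] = (0 8 10)(1 3 2 9 14 12 13 6 5 7 4)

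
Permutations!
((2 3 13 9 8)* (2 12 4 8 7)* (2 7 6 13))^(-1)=(2 3)(4 12 8)(6 9 13)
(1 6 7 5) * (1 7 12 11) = (1 6 12 11)(5 7) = [0, 6, 2, 3, 4, 7, 12, 5, 8, 9, 10, 1, 11]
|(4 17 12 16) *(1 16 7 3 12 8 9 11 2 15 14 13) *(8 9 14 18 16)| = 24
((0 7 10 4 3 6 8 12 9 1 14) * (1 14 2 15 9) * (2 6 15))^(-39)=((0 7 10 4 3 15 9 14)(1 6 8 12))^(-39)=(0 7 10 4 3 15 9 14)(1 6 8 12)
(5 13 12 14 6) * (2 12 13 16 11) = [0, 1, 12, 3, 4, 16, 5, 7, 8, 9, 10, 2, 14, 13, 6, 15, 11] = (2 12 14 6 5 16 11)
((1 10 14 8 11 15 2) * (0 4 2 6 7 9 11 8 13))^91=(6 7 9 11 15)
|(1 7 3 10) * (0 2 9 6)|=4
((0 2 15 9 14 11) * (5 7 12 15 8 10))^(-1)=((0 2 8 10 5 7 12 15 9 14 11))^(-1)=(0 11 14 9 15 12 7 5 10 8 2)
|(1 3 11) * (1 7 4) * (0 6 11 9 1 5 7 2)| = 12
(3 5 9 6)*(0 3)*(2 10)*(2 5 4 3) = (0 2 10 5 9 6)(3 4) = [2, 1, 10, 4, 3, 9, 0, 7, 8, 6, 5]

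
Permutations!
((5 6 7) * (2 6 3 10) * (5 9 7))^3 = ((2 6 5 3 10)(7 9))^3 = (2 3 6 10 5)(7 9)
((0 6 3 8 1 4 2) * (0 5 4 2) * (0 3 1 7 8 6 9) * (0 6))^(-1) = (0 3 4 5 2 1 6 9)(7 8) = ((0 9 6 1 2 5 4 3)(7 8))^(-1)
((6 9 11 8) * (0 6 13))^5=(0 13 8 11 9 6)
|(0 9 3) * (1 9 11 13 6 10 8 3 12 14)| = |(0 11 13 6 10 8 3)(1 9 12 14)| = 28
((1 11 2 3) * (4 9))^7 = ((1 11 2 3)(4 9))^7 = (1 3 2 11)(4 9)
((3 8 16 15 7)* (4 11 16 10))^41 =(3 8 10 4 11 16 15 7)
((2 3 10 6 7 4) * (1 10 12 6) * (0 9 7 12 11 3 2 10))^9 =(0 4)(1 7)(3 11)(6 12)(9 10)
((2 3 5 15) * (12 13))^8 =(15)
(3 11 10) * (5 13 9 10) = (3 11 5 13 9 10) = [0, 1, 2, 11, 4, 13, 6, 7, 8, 10, 3, 5, 12, 9]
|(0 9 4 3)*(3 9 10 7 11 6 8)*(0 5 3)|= |(0 10 7 11 6 8)(3 5)(4 9)|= 6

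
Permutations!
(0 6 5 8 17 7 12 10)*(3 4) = (0 6 5 8 17 7 12 10)(3 4) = [6, 1, 2, 4, 3, 8, 5, 12, 17, 9, 0, 11, 10, 13, 14, 15, 16, 7]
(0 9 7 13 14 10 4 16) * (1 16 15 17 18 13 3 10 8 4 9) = (0 1 16)(3 10 9 7)(4 15 17 18 13 14 8) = [1, 16, 2, 10, 15, 5, 6, 3, 4, 7, 9, 11, 12, 14, 8, 17, 0, 18, 13]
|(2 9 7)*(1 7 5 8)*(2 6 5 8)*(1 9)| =10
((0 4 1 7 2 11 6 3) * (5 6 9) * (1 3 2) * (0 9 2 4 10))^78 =(11)(3 6 9 4 5)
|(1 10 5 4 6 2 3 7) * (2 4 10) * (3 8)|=10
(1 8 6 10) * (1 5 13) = (1 8 6 10 5 13) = [0, 8, 2, 3, 4, 13, 10, 7, 6, 9, 5, 11, 12, 1]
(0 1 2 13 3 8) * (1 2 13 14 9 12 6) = (0 2 14 9 12 6 1 13 3 8) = [2, 13, 14, 8, 4, 5, 1, 7, 0, 12, 10, 11, 6, 3, 9]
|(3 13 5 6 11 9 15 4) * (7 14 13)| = 10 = |(3 7 14 13 5 6 11 9 15 4)|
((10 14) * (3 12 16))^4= (3 12 16)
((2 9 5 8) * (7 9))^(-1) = ((2 7 9 5 8))^(-1) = (2 8 5 9 7)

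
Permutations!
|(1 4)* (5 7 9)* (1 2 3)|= |(1 4 2 3)(5 7 9)|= 12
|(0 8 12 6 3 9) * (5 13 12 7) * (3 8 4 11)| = |(0 4 11 3 9)(5 13 12 6 8 7)| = 30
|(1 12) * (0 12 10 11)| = 5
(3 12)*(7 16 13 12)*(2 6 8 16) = (2 6 8 16 13 12 3 7) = [0, 1, 6, 7, 4, 5, 8, 2, 16, 9, 10, 11, 3, 12, 14, 15, 13]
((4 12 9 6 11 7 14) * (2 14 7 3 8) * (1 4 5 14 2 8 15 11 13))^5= ((1 4 12 9 6 13)(3 15 11)(5 14))^5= (1 13 6 9 12 4)(3 11 15)(5 14)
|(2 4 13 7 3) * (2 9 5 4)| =6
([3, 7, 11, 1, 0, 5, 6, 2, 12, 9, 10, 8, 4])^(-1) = [4, 3, 7, 0, 12, 5, 6, 1, 11, 9, 10, 2, 8]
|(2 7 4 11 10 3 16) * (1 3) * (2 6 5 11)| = 21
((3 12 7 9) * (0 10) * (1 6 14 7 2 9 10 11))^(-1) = ((0 11 1 6 14 7 10)(2 9 3 12))^(-1) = (0 10 7 14 6 1 11)(2 12 3 9)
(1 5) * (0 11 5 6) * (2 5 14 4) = [11, 6, 5, 3, 2, 1, 0, 7, 8, 9, 10, 14, 12, 13, 4] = (0 11 14 4 2 5 1 6)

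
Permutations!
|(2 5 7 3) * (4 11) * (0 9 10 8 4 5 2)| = |(0 9 10 8 4 11 5 7 3)| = 9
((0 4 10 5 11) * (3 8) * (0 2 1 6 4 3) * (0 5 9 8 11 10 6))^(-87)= (0 2 3 1 11)(4 6)(5 10 9 8)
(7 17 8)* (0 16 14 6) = (0 16 14 6)(7 17 8) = [16, 1, 2, 3, 4, 5, 0, 17, 7, 9, 10, 11, 12, 13, 6, 15, 14, 8]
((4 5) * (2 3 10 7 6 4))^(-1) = ((2 3 10 7 6 4 5))^(-1) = (2 5 4 6 7 10 3)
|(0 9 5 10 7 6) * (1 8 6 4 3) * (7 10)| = 9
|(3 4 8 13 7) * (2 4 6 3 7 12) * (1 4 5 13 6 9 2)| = 10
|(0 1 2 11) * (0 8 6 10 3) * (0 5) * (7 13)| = |(0 1 2 11 8 6 10 3 5)(7 13)| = 18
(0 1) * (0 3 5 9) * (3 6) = (0 1 6 3 5 9) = [1, 6, 2, 5, 4, 9, 3, 7, 8, 0]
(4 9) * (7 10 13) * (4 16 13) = [0, 1, 2, 3, 9, 5, 6, 10, 8, 16, 4, 11, 12, 7, 14, 15, 13] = (4 9 16 13 7 10)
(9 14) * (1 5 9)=(1 5 9 14)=[0, 5, 2, 3, 4, 9, 6, 7, 8, 14, 10, 11, 12, 13, 1]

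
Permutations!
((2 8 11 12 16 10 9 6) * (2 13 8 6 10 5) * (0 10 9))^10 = ((0 10)(2 6 13 8 11 12 16 5))^10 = (2 13 11 16)(5 6 8 12)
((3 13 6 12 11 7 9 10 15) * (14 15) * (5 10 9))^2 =(3 6 11 5 14)(7 10 15 13 12) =((3 13 6 12 11 7 5 10 14 15))^2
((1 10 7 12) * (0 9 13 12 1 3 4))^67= ((0 9 13 12 3 4)(1 10 7))^67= (0 9 13 12 3 4)(1 10 7)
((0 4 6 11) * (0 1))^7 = ((0 4 6 11 1))^7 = (0 6 1 4 11)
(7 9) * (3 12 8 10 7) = (3 12 8 10 7 9) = [0, 1, 2, 12, 4, 5, 6, 9, 10, 3, 7, 11, 8]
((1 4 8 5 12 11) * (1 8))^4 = (12)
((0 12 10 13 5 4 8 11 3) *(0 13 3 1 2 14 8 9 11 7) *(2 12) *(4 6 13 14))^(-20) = ((0 2 4 9 11 1 12 10 3 14 8 7)(5 6 13))^(-20) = (0 11 3)(1 14 2)(4 12 8)(5 6 13)(7 9 10)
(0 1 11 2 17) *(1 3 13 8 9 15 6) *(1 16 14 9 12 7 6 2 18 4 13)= (0 3 1 11 18 4 13 8 12 7 6 16 14 9 15 2 17)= [3, 11, 17, 1, 13, 5, 16, 6, 12, 15, 10, 18, 7, 8, 9, 2, 14, 0, 4]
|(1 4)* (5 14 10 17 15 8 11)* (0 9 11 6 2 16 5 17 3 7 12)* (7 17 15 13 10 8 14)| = |(0 9 11 15 14 8 6 2 16 5 7 12)(1 4)(3 17 13 10)| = 12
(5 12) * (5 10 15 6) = [0, 1, 2, 3, 4, 12, 5, 7, 8, 9, 15, 11, 10, 13, 14, 6] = (5 12 10 15 6)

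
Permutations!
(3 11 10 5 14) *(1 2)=[0, 2, 1, 11, 4, 14, 6, 7, 8, 9, 5, 10, 12, 13, 3]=(1 2)(3 11 10 5 14)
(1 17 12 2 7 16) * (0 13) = (0 13)(1 17 12 2 7 16) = [13, 17, 7, 3, 4, 5, 6, 16, 8, 9, 10, 11, 2, 0, 14, 15, 1, 12]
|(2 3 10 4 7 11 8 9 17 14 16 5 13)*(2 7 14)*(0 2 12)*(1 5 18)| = |(0 2 3 10 4 14 16 18 1 5 13 7 11 8 9 17 12)| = 17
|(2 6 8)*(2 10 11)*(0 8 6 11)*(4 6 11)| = 12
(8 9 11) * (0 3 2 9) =(0 3 2 9 11 8) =[3, 1, 9, 2, 4, 5, 6, 7, 0, 11, 10, 8]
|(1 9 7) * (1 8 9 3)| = |(1 3)(7 8 9)| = 6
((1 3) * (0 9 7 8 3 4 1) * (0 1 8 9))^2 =((1 4 8 3)(7 9))^2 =(9)(1 8)(3 4)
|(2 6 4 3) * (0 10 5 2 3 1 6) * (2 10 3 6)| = 6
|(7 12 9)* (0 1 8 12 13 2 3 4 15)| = 11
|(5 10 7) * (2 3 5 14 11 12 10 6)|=20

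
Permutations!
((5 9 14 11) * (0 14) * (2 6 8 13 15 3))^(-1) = ((0 14 11 5 9)(2 6 8 13 15 3))^(-1) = (0 9 5 11 14)(2 3 15 13 8 6)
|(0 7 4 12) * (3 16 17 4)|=7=|(0 7 3 16 17 4 12)|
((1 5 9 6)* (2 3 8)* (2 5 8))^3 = (1 9 8 6 5)(2 3)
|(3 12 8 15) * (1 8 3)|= 6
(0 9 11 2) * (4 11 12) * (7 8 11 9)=[7, 1, 0, 3, 9, 5, 6, 8, 11, 12, 10, 2, 4]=(0 7 8 11 2)(4 9 12)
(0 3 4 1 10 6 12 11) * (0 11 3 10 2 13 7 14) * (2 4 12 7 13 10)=[2, 4, 10, 12, 1, 5, 7, 14, 8, 9, 6, 11, 3, 13, 0]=(0 2 10 6 7 14)(1 4)(3 12)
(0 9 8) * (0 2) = [9, 1, 0, 3, 4, 5, 6, 7, 2, 8] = (0 9 8 2)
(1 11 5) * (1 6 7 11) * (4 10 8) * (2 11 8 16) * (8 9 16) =(2 11 5 6 7 9 16)(4 10 8) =[0, 1, 11, 3, 10, 6, 7, 9, 4, 16, 8, 5, 12, 13, 14, 15, 2]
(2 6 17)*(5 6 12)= [0, 1, 12, 3, 4, 6, 17, 7, 8, 9, 10, 11, 5, 13, 14, 15, 16, 2]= (2 12 5 6 17)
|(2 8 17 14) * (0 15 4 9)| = 4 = |(0 15 4 9)(2 8 17 14)|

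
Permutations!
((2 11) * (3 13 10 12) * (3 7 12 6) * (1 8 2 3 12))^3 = (1 11 10 7 2 13 12 8 3 6)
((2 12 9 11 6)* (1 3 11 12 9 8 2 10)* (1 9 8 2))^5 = ((1 3 11 6 10 9 12 2 8))^5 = (1 9 3 12 11 2 6 8 10)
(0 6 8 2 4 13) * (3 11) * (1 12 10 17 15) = (0 6 8 2 4 13)(1 12 10 17 15)(3 11) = [6, 12, 4, 11, 13, 5, 8, 7, 2, 9, 17, 3, 10, 0, 14, 1, 16, 15]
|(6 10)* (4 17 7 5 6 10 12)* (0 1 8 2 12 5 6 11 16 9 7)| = 42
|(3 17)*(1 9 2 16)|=4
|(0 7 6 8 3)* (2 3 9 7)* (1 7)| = |(0 2 3)(1 7 6 8 9)| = 15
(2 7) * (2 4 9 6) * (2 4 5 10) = (2 7 5 10)(4 9 6) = [0, 1, 7, 3, 9, 10, 4, 5, 8, 6, 2]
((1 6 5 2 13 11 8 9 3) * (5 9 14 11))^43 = (1 3 9 6)(2 13 5)(8 14 11)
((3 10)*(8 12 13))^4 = (8 12 13)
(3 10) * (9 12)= (3 10)(9 12)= [0, 1, 2, 10, 4, 5, 6, 7, 8, 12, 3, 11, 9]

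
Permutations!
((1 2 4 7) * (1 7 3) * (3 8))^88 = ((1 2 4 8 3))^88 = (1 8 2 3 4)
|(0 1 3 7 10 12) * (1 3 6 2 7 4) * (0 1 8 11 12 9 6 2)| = 12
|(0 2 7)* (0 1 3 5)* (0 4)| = 7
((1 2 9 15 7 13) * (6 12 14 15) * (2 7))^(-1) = (1 13 7)(2 15 14 12 6 9)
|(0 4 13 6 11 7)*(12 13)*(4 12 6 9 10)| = 9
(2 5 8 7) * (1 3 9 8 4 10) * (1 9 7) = (1 3 7 2 5 4 10 9 8) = [0, 3, 5, 7, 10, 4, 6, 2, 1, 8, 9]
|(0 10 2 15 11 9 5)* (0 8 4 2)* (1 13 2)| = 18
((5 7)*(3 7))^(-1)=(3 5 7)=((3 7 5))^(-1)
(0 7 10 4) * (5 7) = [5, 1, 2, 3, 0, 7, 6, 10, 8, 9, 4] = (0 5 7 10 4)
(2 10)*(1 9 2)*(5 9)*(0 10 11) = (0 10 1 5 9 2 11) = [10, 5, 11, 3, 4, 9, 6, 7, 8, 2, 1, 0]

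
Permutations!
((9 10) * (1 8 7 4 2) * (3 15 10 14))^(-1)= (1 2 4 7 8)(3 14 9 10 15)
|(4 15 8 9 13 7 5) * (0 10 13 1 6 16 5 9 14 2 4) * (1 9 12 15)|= 14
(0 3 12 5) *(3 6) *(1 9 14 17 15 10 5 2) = (0 6 3 12 2 1 9 14 17 15 10 5) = [6, 9, 1, 12, 4, 0, 3, 7, 8, 14, 5, 11, 2, 13, 17, 10, 16, 15]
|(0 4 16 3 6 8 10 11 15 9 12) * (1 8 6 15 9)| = 11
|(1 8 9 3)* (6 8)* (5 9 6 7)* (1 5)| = 6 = |(1 7)(3 5 9)(6 8)|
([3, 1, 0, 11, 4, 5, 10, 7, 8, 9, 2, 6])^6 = [0, 1, 2, 3, 4, 5, 6, 7, 8, 9, 10, 11]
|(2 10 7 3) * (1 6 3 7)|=|(1 6 3 2 10)|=5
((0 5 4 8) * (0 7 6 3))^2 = ((0 5 4 8 7 6 3))^2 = (0 4 7 3 5 8 6)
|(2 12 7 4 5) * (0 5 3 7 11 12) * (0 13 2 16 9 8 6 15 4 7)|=18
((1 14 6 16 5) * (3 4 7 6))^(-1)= ((1 14 3 4 7 6 16 5))^(-1)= (1 5 16 6 7 4 3 14)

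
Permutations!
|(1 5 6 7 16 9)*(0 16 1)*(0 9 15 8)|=4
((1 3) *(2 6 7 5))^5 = ((1 3)(2 6 7 5))^5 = (1 3)(2 6 7 5)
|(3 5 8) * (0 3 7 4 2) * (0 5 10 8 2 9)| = 14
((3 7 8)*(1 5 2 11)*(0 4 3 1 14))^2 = ((0 4 3 7 8 1 5 2 11 14))^2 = (0 3 8 5 11)(1 2 14 4 7)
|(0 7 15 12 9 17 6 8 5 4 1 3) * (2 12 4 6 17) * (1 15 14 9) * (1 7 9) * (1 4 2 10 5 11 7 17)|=|(0 9 10 5 6 8 11 7 14 4 15 2 12 17 1 3)|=16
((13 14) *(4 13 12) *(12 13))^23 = (4 12)(13 14)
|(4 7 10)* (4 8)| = 4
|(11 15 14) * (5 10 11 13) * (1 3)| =|(1 3)(5 10 11 15 14 13)| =6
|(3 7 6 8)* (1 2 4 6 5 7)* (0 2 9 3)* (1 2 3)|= |(0 3 2 4 6 8)(1 9)(5 7)|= 6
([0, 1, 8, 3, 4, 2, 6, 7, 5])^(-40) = [0, 1, 5, 3, 4, 8, 6, 7, 2]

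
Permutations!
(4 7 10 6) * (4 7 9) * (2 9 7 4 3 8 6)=(2 9 3 8 6 4 7 10)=[0, 1, 9, 8, 7, 5, 4, 10, 6, 3, 2]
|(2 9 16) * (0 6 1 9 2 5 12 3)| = 8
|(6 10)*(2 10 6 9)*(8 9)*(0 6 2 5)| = |(0 6 2 10 8 9 5)| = 7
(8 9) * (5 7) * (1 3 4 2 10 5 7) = (1 3 4 2 10 5)(8 9) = [0, 3, 10, 4, 2, 1, 6, 7, 9, 8, 5]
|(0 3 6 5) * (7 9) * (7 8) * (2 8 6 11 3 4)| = |(0 4 2 8 7 9 6 5)(3 11)| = 8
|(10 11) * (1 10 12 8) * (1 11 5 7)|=12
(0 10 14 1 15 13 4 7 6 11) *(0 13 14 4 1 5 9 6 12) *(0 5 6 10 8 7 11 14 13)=[8, 15, 2, 3, 11, 9, 14, 12, 7, 10, 4, 0, 5, 1, 6, 13]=(0 8 7 12 5 9 10 4 11)(1 15 13)(6 14)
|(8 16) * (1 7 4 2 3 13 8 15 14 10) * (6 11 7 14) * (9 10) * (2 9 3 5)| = 26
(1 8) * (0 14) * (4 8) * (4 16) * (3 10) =(0 14)(1 16 4 8)(3 10) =[14, 16, 2, 10, 8, 5, 6, 7, 1, 9, 3, 11, 12, 13, 0, 15, 4]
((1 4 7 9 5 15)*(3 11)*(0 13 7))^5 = (0 15 7 4 5 13 1 9)(3 11)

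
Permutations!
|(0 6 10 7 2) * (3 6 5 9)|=8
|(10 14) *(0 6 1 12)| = |(0 6 1 12)(10 14)| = 4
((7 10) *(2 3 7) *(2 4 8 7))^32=(10)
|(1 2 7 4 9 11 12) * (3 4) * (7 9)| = 15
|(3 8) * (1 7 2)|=|(1 7 2)(3 8)|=6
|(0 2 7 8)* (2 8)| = 2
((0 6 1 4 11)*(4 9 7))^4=((0 6 1 9 7 4 11))^4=(0 7 6 4 1 11 9)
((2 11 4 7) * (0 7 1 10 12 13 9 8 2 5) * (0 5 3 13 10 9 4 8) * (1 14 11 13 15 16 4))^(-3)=((0 7 3 15 16 4 14 11 8 2 13 1 9)(10 12))^(-3)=(0 13 11 16 7 1 8 4 3 9 2 14 15)(10 12)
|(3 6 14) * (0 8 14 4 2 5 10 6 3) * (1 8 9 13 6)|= |(0 9 13 6 4 2 5 10 1 8 14)|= 11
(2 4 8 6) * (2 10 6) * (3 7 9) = [0, 1, 4, 7, 8, 5, 10, 9, 2, 3, 6] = (2 4 8)(3 7 9)(6 10)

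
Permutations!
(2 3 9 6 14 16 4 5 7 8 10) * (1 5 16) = (1 5 7 8 10 2 3 9 6 14)(4 16) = [0, 5, 3, 9, 16, 7, 14, 8, 10, 6, 2, 11, 12, 13, 1, 15, 4]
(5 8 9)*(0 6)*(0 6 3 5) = (0 3 5 8 9) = [3, 1, 2, 5, 4, 8, 6, 7, 9, 0]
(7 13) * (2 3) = (2 3)(7 13) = [0, 1, 3, 2, 4, 5, 6, 13, 8, 9, 10, 11, 12, 7]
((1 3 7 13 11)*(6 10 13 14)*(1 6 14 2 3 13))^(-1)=((14)(1 13 11 6 10)(2 3 7))^(-1)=(14)(1 10 6 11 13)(2 7 3)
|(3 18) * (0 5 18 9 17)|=|(0 5 18 3 9 17)|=6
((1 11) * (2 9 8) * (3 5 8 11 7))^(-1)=(1 11 9 2 8 5 3 7)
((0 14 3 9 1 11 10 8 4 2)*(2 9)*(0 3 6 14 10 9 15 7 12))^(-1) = ((0 10 8 4 15 7 12)(1 11 9)(2 3)(6 14))^(-1) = (0 12 7 15 4 8 10)(1 9 11)(2 3)(6 14)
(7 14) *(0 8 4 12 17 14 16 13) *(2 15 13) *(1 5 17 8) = (0 1 5 17 14 7 16 2 15 13)(4 12 8) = [1, 5, 15, 3, 12, 17, 6, 16, 4, 9, 10, 11, 8, 0, 7, 13, 2, 14]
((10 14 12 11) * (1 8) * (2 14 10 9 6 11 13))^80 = (14)(6 9 11)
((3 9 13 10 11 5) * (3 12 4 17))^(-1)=((3 9 13 10 11 5 12 4 17))^(-1)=(3 17 4 12 5 11 10 13 9)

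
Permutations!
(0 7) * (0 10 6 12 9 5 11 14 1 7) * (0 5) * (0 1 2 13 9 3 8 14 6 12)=(0 5 11 6)(1 7 10 12 3 8 14 2 13 9)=[5, 7, 13, 8, 4, 11, 0, 10, 14, 1, 12, 6, 3, 9, 2]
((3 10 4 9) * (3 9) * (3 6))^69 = ((3 10 4 6))^69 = (3 10 4 6)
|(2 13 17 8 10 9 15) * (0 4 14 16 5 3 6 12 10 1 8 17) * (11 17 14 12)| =56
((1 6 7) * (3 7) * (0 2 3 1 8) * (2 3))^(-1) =((0 3 7 8)(1 6))^(-1) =(0 8 7 3)(1 6)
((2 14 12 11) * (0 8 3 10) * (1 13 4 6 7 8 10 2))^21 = ((0 10)(1 13 4 6 7 8 3 2 14 12 11))^21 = (0 10)(1 11 12 14 2 3 8 7 6 4 13)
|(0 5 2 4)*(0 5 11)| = |(0 11)(2 4 5)| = 6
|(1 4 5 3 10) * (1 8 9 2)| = |(1 4 5 3 10 8 9 2)| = 8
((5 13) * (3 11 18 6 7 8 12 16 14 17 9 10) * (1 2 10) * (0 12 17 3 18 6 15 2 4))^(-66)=(0 4 1 9 17 8 7 6 11 3 14 16 12)(2 18)(10 15)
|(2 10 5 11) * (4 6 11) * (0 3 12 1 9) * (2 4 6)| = 30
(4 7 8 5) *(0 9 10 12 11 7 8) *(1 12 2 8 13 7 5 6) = (0 9 10 2 8 6 1 12 11 5 4 13 7) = [9, 12, 8, 3, 13, 4, 1, 0, 6, 10, 2, 5, 11, 7]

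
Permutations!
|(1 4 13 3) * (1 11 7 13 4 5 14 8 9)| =20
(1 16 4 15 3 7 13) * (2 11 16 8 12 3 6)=(1 8 12 3 7 13)(2 11 16 4 15 6)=[0, 8, 11, 7, 15, 5, 2, 13, 12, 9, 10, 16, 3, 1, 14, 6, 4]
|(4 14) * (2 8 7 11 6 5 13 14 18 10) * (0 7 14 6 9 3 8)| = |(0 7 11 9 3 8 14 4 18 10 2)(5 13 6)| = 33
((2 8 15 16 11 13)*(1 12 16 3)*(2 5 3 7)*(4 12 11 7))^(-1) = (1 3 5 13 11)(2 7 16 12 4 15 8)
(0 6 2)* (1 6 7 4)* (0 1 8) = [7, 6, 1, 3, 8, 5, 2, 4, 0] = (0 7 4 8)(1 6 2)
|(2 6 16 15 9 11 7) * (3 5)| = 14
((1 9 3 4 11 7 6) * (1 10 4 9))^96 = (4 11 7 6 10) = ((3 9)(4 11 7 6 10))^96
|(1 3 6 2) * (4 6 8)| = 6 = |(1 3 8 4 6 2)|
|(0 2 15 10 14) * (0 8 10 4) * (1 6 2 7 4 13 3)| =6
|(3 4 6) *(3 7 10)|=5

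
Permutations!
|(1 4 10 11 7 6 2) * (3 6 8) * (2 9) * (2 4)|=8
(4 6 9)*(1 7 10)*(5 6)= (1 7 10)(4 5 6 9)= [0, 7, 2, 3, 5, 6, 9, 10, 8, 4, 1]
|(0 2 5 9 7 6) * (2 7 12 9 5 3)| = 6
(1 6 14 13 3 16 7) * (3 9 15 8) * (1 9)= [0, 6, 2, 16, 4, 5, 14, 9, 3, 15, 10, 11, 12, 1, 13, 8, 7]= (1 6 14 13)(3 16 7 9 15 8)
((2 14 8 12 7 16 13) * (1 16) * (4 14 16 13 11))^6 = ((1 13 2 16 11 4 14 8 12 7))^6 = (1 14 2 12 11)(4 13 8 16 7)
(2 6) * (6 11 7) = (2 11 7 6) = [0, 1, 11, 3, 4, 5, 2, 6, 8, 9, 10, 7]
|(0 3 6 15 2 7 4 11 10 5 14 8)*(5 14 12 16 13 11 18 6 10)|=|(0 3 10 14 8)(2 7 4 18 6 15)(5 12 16 13 11)|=30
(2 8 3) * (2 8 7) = (2 7)(3 8) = [0, 1, 7, 8, 4, 5, 6, 2, 3]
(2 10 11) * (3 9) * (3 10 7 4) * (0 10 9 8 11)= (0 10)(2 7 4 3 8 11)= [10, 1, 7, 8, 3, 5, 6, 4, 11, 9, 0, 2]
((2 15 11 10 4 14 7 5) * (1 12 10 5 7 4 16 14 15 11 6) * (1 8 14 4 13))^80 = (16)(2 5 11)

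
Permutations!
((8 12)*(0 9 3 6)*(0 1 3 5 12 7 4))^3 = (0 12 4 5 7 9 8)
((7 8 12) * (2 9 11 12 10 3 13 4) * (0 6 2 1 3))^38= (0 2 11 7 10 6 9 12 8)(1 13)(3 4)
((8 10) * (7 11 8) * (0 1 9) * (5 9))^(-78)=(0 5)(1 9)(7 8)(10 11)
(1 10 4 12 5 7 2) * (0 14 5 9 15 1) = (0 14 5 7 2)(1 10 4 12 9 15) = [14, 10, 0, 3, 12, 7, 6, 2, 8, 15, 4, 11, 9, 13, 5, 1]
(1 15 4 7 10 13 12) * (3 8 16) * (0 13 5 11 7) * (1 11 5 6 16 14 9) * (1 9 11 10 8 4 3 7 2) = [13, 15, 1, 4, 0, 5, 16, 8, 14, 9, 6, 2, 10, 12, 11, 3, 7] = (0 13 12 10 6 16 7 8 14 11 2 1 15 3 4)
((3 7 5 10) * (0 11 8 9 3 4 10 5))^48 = (11)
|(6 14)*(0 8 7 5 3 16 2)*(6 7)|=|(0 8 6 14 7 5 3 16 2)|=9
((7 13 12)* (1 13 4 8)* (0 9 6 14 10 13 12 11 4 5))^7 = ((0 9 6 14 10 13 11 4 8 1 12 7 5))^7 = (0 4 9 8 6 1 14 12 10 7 13 5 11)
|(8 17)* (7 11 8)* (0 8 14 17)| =|(0 8)(7 11 14 17)| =4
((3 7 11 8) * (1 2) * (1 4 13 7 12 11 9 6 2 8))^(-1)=((1 8 3 12 11)(2 4 13 7 9 6))^(-1)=(1 11 12 3 8)(2 6 9 7 13 4)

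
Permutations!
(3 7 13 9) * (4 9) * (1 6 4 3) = (1 6 4 9)(3 7 13) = [0, 6, 2, 7, 9, 5, 4, 13, 8, 1, 10, 11, 12, 3]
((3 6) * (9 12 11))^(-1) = (3 6)(9 11 12)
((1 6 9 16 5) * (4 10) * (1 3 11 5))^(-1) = (1 16 9 6)(3 5 11)(4 10)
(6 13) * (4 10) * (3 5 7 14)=(3 5 7 14)(4 10)(6 13)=[0, 1, 2, 5, 10, 7, 13, 14, 8, 9, 4, 11, 12, 6, 3]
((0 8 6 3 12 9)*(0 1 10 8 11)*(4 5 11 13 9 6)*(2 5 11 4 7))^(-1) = ((0 13 9 1 10 8 7 2 5 4 11)(3 12 6))^(-1) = (0 11 4 5 2 7 8 10 1 9 13)(3 6 12)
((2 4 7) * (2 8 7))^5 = ((2 4)(7 8))^5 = (2 4)(7 8)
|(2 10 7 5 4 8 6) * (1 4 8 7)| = |(1 4 7 5 8 6 2 10)| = 8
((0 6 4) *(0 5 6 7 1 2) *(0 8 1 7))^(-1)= ((1 2 8)(4 5 6))^(-1)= (1 8 2)(4 6 5)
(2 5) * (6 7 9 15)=[0, 1, 5, 3, 4, 2, 7, 9, 8, 15, 10, 11, 12, 13, 14, 6]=(2 5)(6 7 9 15)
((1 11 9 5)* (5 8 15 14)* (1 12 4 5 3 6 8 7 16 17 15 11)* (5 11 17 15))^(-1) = ((3 6 8 17 5 12 4 11 9 7 16 15 14))^(-1) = (3 14 15 16 7 9 11 4 12 5 17 8 6)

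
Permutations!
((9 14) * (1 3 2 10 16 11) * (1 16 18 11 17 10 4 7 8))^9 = ((1 3 2 4 7 8)(9 14)(10 18 11 16 17))^9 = (1 4)(2 8)(3 7)(9 14)(10 17 16 11 18)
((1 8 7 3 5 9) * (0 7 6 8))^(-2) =((0 7 3 5 9 1)(6 8))^(-2) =(0 9 3)(1 5 7)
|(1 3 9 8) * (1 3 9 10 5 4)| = |(1 9 8 3 10 5 4)| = 7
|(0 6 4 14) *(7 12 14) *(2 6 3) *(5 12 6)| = |(0 3 2 5 12 14)(4 7 6)| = 6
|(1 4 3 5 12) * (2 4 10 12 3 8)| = 6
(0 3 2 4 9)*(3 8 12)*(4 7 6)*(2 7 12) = (0 8 2 12 3 7 6 4 9) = [8, 1, 12, 7, 9, 5, 4, 6, 2, 0, 10, 11, 3]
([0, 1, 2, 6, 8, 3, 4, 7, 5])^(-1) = [0, 1, 2, 5, 6, 8, 3, 7, 4]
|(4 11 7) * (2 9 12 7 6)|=|(2 9 12 7 4 11 6)|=7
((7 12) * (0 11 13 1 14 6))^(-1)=((0 11 13 1 14 6)(7 12))^(-1)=(0 6 14 1 13 11)(7 12)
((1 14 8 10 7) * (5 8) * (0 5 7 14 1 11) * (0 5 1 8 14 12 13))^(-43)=(0 13 12 10 8 1)(5 14 7 11)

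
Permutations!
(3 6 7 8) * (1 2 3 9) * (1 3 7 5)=(1 2 7 8 9 3 6 5)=[0, 2, 7, 6, 4, 1, 5, 8, 9, 3]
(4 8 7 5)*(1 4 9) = (1 4 8 7 5 9) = [0, 4, 2, 3, 8, 9, 6, 5, 7, 1]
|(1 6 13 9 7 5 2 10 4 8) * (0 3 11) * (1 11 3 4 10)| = 28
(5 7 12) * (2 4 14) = [0, 1, 4, 3, 14, 7, 6, 12, 8, 9, 10, 11, 5, 13, 2] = (2 4 14)(5 7 12)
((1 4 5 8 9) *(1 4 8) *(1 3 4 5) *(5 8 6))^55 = (8 9)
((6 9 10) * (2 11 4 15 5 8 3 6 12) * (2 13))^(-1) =(2 13 12 10 9 6 3 8 5 15 4 11)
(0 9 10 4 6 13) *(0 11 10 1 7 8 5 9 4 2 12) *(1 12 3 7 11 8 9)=(0 4 6 13 8 5 1 11 10 2 3 7 9 12)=[4, 11, 3, 7, 6, 1, 13, 9, 5, 12, 2, 10, 0, 8]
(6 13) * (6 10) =(6 13 10) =[0, 1, 2, 3, 4, 5, 13, 7, 8, 9, 6, 11, 12, 10]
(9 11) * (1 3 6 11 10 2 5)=(1 3 6 11 9 10 2 5)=[0, 3, 5, 6, 4, 1, 11, 7, 8, 10, 2, 9]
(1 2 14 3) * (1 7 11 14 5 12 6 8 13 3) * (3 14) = (1 2 5 12 6 8 13 14)(3 7 11) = [0, 2, 5, 7, 4, 12, 8, 11, 13, 9, 10, 3, 6, 14, 1]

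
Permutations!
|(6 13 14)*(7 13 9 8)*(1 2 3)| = 6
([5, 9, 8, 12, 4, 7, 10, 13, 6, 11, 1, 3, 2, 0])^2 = [7, 11, 6, 2, 4, 13, 1, 0, 10, 3, 9, 12, 8, 5]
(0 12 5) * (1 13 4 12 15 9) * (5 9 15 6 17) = (0 6 17 5)(1 13 4 12 9) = [6, 13, 2, 3, 12, 0, 17, 7, 8, 1, 10, 11, 9, 4, 14, 15, 16, 5]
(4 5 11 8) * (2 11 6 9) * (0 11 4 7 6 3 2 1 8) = (0 11)(1 8 7 6 9)(2 4 5 3) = [11, 8, 4, 2, 5, 3, 9, 6, 7, 1, 10, 0]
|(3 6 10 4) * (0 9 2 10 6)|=6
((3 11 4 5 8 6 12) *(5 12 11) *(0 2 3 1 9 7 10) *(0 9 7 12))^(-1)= (0 4 11 6 8 5 3 2)(1 12 9 10 7)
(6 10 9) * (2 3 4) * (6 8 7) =(2 3 4)(6 10 9 8 7) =[0, 1, 3, 4, 2, 5, 10, 6, 7, 8, 9]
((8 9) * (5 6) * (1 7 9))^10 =(1 9)(7 8)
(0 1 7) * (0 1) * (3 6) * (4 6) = (1 7)(3 4 6) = [0, 7, 2, 4, 6, 5, 3, 1]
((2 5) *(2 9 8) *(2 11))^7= (2 9 11 5 8)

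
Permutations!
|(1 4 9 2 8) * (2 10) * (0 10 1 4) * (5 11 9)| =9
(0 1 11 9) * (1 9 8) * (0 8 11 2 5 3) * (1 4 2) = (11)(0 9 8 4 2 5 3) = [9, 1, 5, 0, 2, 3, 6, 7, 4, 8, 10, 11]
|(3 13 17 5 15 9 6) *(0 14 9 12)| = |(0 14 9 6 3 13 17 5 15 12)| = 10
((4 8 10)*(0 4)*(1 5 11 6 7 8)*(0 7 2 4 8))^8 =(1 11 2)(4 5 6)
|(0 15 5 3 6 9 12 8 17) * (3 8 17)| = 9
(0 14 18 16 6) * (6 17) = (0 14 18 16 17 6) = [14, 1, 2, 3, 4, 5, 0, 7, 8, 9, 10, 11, 12, 13, 18, 15, 17, 6, 16]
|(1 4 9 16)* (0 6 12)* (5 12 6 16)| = 7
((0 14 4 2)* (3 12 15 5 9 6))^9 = ((0 14 4 2)(3 12 15 5 9 6))^9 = (0 14 4 2)(3 5)(6 15)(9 12)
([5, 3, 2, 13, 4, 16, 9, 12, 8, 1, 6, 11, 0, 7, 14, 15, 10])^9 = (0 7 3 9 10 5 12 13 1 6 16)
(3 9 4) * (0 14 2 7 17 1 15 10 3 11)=(0 14 2 7 17 1 15 10 3 9 4 11)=[14, 15, 7, 9, 11, 5, 6, 17, 8, 4, 3, 0, 12, 13, 2, 10, 16, 1]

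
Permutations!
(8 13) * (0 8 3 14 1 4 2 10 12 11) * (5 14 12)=(0 8 13 3 12 11)(1 4 2 10 5 14)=[8, 4, 10, 12, 2, 14, 6, 7, 13, 9, 5, 0, 11, 3, 1]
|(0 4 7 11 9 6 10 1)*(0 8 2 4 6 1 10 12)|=|(0 6 12)(1 8 2 4 7 11 9)|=21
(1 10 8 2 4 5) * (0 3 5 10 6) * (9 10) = (0 3 5 1 6)(2 4 9 10 8) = [3, 6, 4, 5, 9, 1, 0, 7, 2, 10, 8]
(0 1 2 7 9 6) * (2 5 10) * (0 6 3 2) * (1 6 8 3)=(0 6 8 3 2 7 9 1 5 10)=[6, 5, 7, 2, 4, 10, 8, 9, 3, 1, 0]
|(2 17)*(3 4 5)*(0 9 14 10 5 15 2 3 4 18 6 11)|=13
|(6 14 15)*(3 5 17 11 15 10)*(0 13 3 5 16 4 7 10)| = 13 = |(0 13 3 16 4 7 10 5 17 11 15 6 14)|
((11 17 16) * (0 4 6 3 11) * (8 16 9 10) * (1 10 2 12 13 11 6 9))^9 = ((0 4 9 2 12 13 11 17 1 10 8 16)(3 6))^9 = (0 10 11 2)(1 13 9 16)(3 6)(4 8 17 12)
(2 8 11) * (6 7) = (2 8 11)(6 7) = [0, 1, 8, 3, 4, 5, 7, 6, 11, 9, 10, 2]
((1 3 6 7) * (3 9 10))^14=(1 10 6)(3 7 9)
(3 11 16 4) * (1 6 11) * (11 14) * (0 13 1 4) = (0 13 1 6 14 11 16)(3 4) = [13, 6, 2, 4, 3, 5, 14, 7, 8, 9, 10, 16, 12, 1, 11, 15, 0]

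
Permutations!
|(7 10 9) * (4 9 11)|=|(4 9 7 10 11)|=5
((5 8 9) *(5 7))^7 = (5 7 9 8)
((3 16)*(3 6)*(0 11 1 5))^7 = ((0 11 1 5)(3 16 6))^7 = (0 5 1 11)(3 16 6)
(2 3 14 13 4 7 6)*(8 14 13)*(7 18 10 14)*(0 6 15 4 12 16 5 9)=(0 6 2 3 13 12 16 5 9)(4 18 10 14 8 7 15)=[6, 1, 3, 13, 18, 9, 2, 15, 7, 0, 14, 11, 16, 12, 8, 4, 5, 17, 10]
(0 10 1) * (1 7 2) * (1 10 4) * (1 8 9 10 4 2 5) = (0 2 4 8 9 10 7 5 1) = [2, 0, 4, 3, 8, 1, 6, 5, 9, 10, 7]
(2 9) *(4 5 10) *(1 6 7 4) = (1 6 7 4 5 10)(2 9) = [0, 6, 9, 3, 5, 10, 7, 4, 8, 2, 1]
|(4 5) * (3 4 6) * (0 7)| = |(0 7)(3 4 5 6)| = 4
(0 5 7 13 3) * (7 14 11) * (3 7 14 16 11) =(0 5 16 11 14 3)(7 13) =[5, 1, 2, 0, 4, 16, 6, 13, 8, 9, 10, 14, 12, 7, 3, 15, 11]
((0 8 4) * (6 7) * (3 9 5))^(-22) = ((0 8 4)(3 9 5)(6 7))^(-22) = (0 4 8)(3 5 9)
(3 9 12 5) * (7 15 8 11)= (3 9 12 5)(7 15 8 11)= [0, 1, 2, 9, 4, 3, 6, 15, 11, 12, 10, 7, 5, 13, 14, 8]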